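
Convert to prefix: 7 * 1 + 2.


left-to-right (same/higher precedence on left): tree is (+ (* 7 1) 2)
Prefix: + * 7 1 2


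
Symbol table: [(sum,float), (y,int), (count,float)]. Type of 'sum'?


Lookup 'sum' → type float


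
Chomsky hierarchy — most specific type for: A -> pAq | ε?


Single nonterminal LHS, but p^n q^n is not regular
Classification: Type 2 (Context-Free)


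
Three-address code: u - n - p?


Break into single-operator statements:
t1 = u - n
t2 = t1 - p


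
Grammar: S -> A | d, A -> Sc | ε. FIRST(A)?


Per alternative of A: FIRST(Sc) = {c, d}; FIRST(ε) = {ε}
FIRST(A) = {c, d, ε}


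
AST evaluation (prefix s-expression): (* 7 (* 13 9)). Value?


Evaluate inner: (* 13 9) = 117
Evaluate root: (* 7 117) = 819
Result: 819


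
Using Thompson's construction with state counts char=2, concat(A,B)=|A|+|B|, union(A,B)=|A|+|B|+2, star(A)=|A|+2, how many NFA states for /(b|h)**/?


Syntax tree has 2 char leaf(s), 1 union(s), 2 star(s)
chars contribute 2×2 = 4; each union adds +2; each star adds +2
Total: 4 + 2 + 4 = 10 states


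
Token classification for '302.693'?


Pattern: digits with a decimal point
Type: FLOAT_LITERAL


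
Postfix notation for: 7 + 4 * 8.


* has higher precedence, evaluate 4*8 first
Postfix: 7 4 8 * +


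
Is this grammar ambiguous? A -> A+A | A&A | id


'id+id&id' has two parse trees (no precedence encoded between + and &)
Ambiguous


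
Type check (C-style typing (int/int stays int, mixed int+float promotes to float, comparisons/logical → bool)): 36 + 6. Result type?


Operand types: int + int
Rule: mixed int/float promotes to float; int/int stays int
Result type: int


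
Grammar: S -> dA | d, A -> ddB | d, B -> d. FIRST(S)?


Per alternative of S: FIRST(dA) = {d}; FIRST(d) = {d}
FIRST(S) = {d}


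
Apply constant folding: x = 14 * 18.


14 * 18 = 252 at compile time
Optimized: x = 252


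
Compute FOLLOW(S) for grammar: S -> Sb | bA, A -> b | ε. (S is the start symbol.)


$ ∈ FOLLOW(S). For each A -> αBβ: add FIRST(β)\{ε} to FOLLOW(B); if β nullable, add FOLLOW(A).
FOLLOW(S) = {$, b}


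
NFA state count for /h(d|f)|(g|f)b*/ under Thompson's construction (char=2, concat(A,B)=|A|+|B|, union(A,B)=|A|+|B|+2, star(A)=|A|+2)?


Syntax tree has 6 char leaf(s), 3 union(s), 1 star(s)
chars contribute 6×2 = 12; each union adds +2; each star adds +2
Total: 12 + 6 + 2 = 20 states


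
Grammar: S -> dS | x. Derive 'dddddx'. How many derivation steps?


Derivation: S => dS => ddS => dddS => ddddS => dddddS => dddddx
Steps: 6


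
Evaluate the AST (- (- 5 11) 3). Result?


Evaluate inner: (- 5 11) = -6
Evaluate root: (- -6 3) = -9
Result: -9


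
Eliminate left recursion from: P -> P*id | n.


Left-recursive alternatives: P*id; non-recursive: n
Introduce P': P -> nP', P' -> *idP' | ε


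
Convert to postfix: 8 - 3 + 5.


Left to right (same or higher precedence on left)
Postfix: 8 3 - 5 +


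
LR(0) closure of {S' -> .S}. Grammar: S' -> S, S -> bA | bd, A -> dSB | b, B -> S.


Start: S' -> .S
For each item with dot before a nonterminal B, add B -> .γ for every B-production
Closure: [S' -> .S, S -> .bA, S -> .bd]


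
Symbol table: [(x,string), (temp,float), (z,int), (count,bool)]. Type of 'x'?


Lookup 'x' → type string


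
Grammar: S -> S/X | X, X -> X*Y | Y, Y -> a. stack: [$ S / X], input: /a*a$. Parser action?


handle 'S/X' on top; lookahead ∈ FOLLOW(S) = {/, $}
Action: reduce (S -> S/X)


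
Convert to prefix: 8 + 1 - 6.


left-to-right (same/higher precedence on left): tree is (- (+ 8 1) 6)
Prefix: - + 8 1 6


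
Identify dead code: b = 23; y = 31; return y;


b is assigned but never read
Dead: 'b = 23'


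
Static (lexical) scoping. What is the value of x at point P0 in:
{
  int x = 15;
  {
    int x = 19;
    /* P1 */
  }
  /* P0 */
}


x declared in the same block as P0
x = 15


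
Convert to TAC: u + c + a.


Break into single-operator statements:
t1 = u + c
t2 = t1 + a


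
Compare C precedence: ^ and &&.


'^' is bitwise XOR (level 4); '&&' is logical AND (level 2)
Higher level binds tighter
'^' has higher precedence than '&&'


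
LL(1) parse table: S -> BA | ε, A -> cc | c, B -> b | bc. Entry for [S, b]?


For [S, b]: 'b' ∈ FIRST(BA)
Entry: S -> BA


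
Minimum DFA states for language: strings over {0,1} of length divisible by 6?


Track length mod 6: states 0..5, accept at 0
Minimal DFA: 6 states


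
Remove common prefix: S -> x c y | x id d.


Common prefix: 'x'
Factored: S -> x S', S' -> c y | id d


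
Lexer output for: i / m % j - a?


Scan left to right, longest-match per lexeme
Tokens: ID(i), OP(/), ID(m), OP(%), ID(j), OP(-), ID(a)


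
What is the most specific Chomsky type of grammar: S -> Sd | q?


Left-linear: every RHS is a terminal or one nonterminal followed by a terminal
Classification: Type 3 (Regular)


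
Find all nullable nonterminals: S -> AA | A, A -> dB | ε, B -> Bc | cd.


A nonterminal is nullable iff some alternative derives ε (directly, or every symbol in it is nullable)
Nullable: {A, S}


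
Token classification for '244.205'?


Pattern: digits with a decimal point
Type: FLOAT_LITERAL


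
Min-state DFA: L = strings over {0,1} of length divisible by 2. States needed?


Track length mod 2: states 0..1, accept at 0
Minimal DFA: 2 states


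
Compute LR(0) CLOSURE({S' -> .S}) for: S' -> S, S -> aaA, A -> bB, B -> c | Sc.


Start: S' -> .S
For each item with dot before a nonterminal B, add B -> .γ for every B-production
Closure: [S' -> .S, S -> .aaA]


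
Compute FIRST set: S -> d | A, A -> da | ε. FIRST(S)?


Per alternative of S: FIRST(d) = {d}; FIRST(A) = {d, ε}
FIRST(S) = {d, ε}


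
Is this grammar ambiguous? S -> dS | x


right-linear, alternatives start with distinct terminals 'd' vs 'x': unique leftmost derivation
Unambiguous


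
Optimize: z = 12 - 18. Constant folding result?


12 - 18 = -6 at compile time
Optimized: z = -6


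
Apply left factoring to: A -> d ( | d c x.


Common prefix: 'd'
Factored: A -> d A', A' -> ( | c x


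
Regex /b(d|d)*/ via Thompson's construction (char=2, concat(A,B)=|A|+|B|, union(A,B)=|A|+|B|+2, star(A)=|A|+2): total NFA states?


Syntax tree has 3 char leaf(s), 1 union(s), 1 star(s)
chars contribute 3×2 = 6; each union adds +2; each star adds +2
Total: 6 + 2 + 2 = 10 states


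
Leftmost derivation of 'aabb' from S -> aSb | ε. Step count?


Derivation: S => aSb => aaSbb => aabb
Steps: 3


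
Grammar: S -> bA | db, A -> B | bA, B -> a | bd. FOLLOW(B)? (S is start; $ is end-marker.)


$ ∈ FOLLOW(S). For each A -> αBβ: add FIRST(β)\{ε} to FOLLOW(B); if β nullable, add FOLLOW(A).
FOLLOW(B) = {$}


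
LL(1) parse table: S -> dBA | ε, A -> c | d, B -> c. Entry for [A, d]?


For [A, d]: 'd' ∈ FIRST(d)
Entry: A -> d


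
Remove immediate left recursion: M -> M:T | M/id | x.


Left-recursive alternatives: M:T, M/id; non-recursive: x
Introduce M': M -> xM', M' -> :TM' | /idM' | ε


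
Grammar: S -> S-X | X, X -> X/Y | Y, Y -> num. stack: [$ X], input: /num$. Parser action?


shift '/' to continue X -> X/Y
Action: shift


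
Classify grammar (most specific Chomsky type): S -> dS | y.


Right-linear: every RHS is a terminal or a terminal followed by one nonterminal
Classification: Type 3 (Regular)


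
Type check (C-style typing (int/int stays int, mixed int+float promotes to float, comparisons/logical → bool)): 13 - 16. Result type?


Operand types: int - int
Rule: mixed int/float promotes to float; int/int stays int
Result type: int


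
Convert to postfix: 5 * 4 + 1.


Left to right (same or higher precedence on left)
Postfix: 5 4 * 1 +


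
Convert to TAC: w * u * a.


Break into single-operator statements:
t1 = w * u
t2 = t1 * a


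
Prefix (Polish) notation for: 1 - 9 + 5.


left-to-right (same/higher precedence on left): tree is (+ (- 1 9) 5)
Prefix: + - 1 9 5


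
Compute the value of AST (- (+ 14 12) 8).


Evaluate inner: (+ 14 12) = 26
Evaluate root: (- 26 8) = 18
Result: 18


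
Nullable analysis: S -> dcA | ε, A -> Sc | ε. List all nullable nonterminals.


A nonterminal is nullable iff some alternative derives ε (directly, or every symbol in it is nullable)
Nullable: {A, S}


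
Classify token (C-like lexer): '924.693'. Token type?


Pattern: digits with a decimal point
Type: FLOAT_LITERAL


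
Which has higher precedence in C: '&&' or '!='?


'!=' is equality (level 6); '&&' is logical AND (level 2)
Higher level binds tighter
'!=' has higher precedence than '&&'


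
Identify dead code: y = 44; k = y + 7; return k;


y is read by k's definition; k is returned
No dead code


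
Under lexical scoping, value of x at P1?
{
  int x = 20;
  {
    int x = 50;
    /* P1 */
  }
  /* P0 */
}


x declared in the same block as P1
x = 50


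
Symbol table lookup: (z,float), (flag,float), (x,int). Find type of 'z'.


Lookup 'z' → type float


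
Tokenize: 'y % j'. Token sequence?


Scan left to right, longest-match per lexeme
Tokens: ID(y), OP(%), ID(j)


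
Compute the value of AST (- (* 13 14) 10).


Evaluate inner: (* 13 14) = 182
Evaluate root: (- 182 10) = 172
Result: 172


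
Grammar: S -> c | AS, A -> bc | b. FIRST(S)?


Per alternative of S: FIRST(c) = {c}; FIRST(AS) = {b}
FIRST(S) = {b, c}


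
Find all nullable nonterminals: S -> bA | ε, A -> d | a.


A nonterminal is nullable iff some alternative derives ε (directly, or every symbol in it is nullable)
Nullable: {S}


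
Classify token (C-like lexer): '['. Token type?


Pattern: delimiter/punctuation
Type: PUNCTUATION


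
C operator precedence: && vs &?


'&' is bitwise AND (level 5); '&&' is logical AND (level 2)
Higher level binds tighter
'&' has higher precedence than '&&'


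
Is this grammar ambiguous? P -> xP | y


right-linear, alternatives start with distinct terminals 'x' vs 'y': unique leftmost derivation
Unambiguous


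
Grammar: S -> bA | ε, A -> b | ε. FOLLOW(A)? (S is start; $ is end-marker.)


$ ∈ FOLLOW(S). For each A -> αBβ: add FIRST(β)\{ε} to FOLLOW(B); if β nullable, add FOLLOW(A).
FOLLOW(A) = {$}


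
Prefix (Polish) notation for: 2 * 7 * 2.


left-to-right (same/higher precedence on left): tree is (* (* 2 7) 2)
Prefix: * * 2 7 2


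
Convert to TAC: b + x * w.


Break into single-operator statements:
t1 = x * w
t2 = b + t1


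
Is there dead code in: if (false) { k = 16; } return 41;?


condition is constant false, so the whole block is unreachable
Dead: 'if (false) { k = 16; }'


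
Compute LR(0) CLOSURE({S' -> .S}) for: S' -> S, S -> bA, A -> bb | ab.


Start: S' -> .S
For each item with dot before a nonterminal B, add B -> .γ for every B-production
Closure: [S' -> .S, S -> .bA]


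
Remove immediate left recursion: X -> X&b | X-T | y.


Left-recursive alternatives: X&b, X-T; non-recursive: y
Introduce X': X -> yX', X' -> &bX' | -TX' | ε


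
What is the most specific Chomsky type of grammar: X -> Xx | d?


Left-linear: every RHS is a terminal or one nonterminal followed by a terminal
Classification: Type 3 (Regular)


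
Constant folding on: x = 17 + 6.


17 + 6 = 23 at compile time
Optimized: x = 23


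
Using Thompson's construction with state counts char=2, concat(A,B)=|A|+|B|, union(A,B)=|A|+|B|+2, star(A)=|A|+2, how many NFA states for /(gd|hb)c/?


Syntax tree has 5 char leaf(s), 1 union(s), 0 star(s)
chars contribute 5×2 = 10; each union adds +2; each star adds +2
Total: 10 + 2 + 0 = 12 states


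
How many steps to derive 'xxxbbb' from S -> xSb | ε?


Derivation: S => xSb => xxSbb => xxxSbbb => xxxbbb
Steps: 4


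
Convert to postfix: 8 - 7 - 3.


Left to right (same or higher precedence on left)
Postfix: 8 7 - 3 -


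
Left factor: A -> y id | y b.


Common prefix: 'y'
Factored: A -> y A', A' -> id | b


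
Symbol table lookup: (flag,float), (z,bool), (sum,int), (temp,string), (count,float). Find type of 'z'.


Lookup 'z' → type bool


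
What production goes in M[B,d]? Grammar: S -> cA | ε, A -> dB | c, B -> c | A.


For [B, d]: 'd' ∈ FIRST(A)
Entry: B -> A


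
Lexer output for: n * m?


Scan left to right, longest-match per lexeme
Tokens: ID(n), OP(*), ID(m)


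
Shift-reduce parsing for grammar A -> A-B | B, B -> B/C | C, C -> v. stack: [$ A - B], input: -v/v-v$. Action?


handle 'A-B' on top; lookahead ∈ FOLLOW(A) = {-, $}
Action: reduce (A -> A-B)


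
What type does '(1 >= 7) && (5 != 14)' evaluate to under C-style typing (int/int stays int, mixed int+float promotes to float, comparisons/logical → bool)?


Operand types: bool && bool
Rule: logical operators take bool operands and yield bool
Result type: bool


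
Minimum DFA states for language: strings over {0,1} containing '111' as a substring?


KMP-style automaton: 3 progress states + 1 absorbing accept = 4
Minimal DFA: 4 states


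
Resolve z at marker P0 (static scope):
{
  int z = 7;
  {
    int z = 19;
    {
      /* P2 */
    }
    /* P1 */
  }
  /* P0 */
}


z declared in the same block as P0
z = 7


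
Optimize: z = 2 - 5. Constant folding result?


2 - 5 = -3 at compile time
Optimized: z = -3


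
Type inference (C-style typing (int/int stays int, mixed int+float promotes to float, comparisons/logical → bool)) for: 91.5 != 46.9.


Operand types: float != float
Rule: comparison yields bool
Result type: bool


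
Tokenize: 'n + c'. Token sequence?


Scan left to right, longest-match per lexeme
Tokens: ID(n), OP(+), ID(c)


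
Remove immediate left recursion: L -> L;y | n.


Left-recursive alternatives: L;y; non-recursive: n
Introduce L': L -> nL', L' -> ;yL' | ε


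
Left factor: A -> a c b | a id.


Common prefix: 'a'
Factored: A -> a A', A' -> c b | id


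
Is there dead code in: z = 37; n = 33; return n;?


z is assigned but never read
Dead: 'z = 37'


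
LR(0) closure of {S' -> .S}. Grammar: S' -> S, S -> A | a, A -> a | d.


Start: S' -> .S
For each item with dot before a nonterminal B, add B -> .γ for every B-production
Closure: [S' -> .S, S -> .A, S -> .a, A -> .a, A -> .d]


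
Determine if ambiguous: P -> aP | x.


right-linear, alternatives start with distinct terminals 'a' vs 'x': unique leftmost derivation
Unambiguous


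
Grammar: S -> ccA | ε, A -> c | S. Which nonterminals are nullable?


A nonterminal is nullable iff some alternative derives ε (directly, or every symbol in it is nullable)
Nullable: {A, S}


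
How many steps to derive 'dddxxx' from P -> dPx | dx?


Derivation: P => dPx => ddPxx => dddxxx
Steps: 3


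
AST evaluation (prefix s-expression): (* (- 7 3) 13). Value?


Evaluate inner: (- 7 3) = 4
Evaluate root: (* 4 13) = 52
Result: 52


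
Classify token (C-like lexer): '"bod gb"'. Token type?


Pattern: double-quoted sequence
Type: STRING_LITERAL


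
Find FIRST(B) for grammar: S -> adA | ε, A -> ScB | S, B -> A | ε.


Per alternative of B: FIRST(A) = {a, c, ε}; FIRST(ε) = {ε}
FIRST(B) = {a, c, ε}


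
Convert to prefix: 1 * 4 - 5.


left-to-right (same/higher precedence on left): tree is (- (* 1 4) 5)
Prefix: - * 1 4 5


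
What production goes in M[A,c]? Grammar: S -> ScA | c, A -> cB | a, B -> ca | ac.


For [A, c]: 'c' ∈ FIRST(cB)
Entry: A -> cB


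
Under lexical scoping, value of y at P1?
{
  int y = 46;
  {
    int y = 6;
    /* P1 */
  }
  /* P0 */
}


y declared in the same block as P1
y = 6


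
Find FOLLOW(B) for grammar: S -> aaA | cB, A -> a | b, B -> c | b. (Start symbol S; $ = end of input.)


$ ∈ FOLLOW(S). For each A -> αBβ: add FIRST(β)\{ε} to FOLLOW(B); if β nullable, add FOLLOW(A).
FOLLOW(B) = {$}


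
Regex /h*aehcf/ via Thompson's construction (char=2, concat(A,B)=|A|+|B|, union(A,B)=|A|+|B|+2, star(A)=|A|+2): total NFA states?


Syntax tree has 6 char leaf(s), 0 union(s), 1 star(s)
chars contribute 6×2 = 12; each union adds +2; each star adds +2
Total: 12 + 0 + 2 = 14 states


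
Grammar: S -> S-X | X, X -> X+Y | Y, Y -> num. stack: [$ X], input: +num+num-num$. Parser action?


shift '+' to continue X -> X+Y
Action: shift


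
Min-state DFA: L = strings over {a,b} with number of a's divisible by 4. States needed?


Track (count of a) mod 4: states 0..3, accept at 0
Minimal DFA: 4 states


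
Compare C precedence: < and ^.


'<' is relational (level 7); '^' is bitwise XOR (level 4)
Higher level binds tighter
'<' has higher precedence than '^'


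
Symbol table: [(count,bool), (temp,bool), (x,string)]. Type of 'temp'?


Lookup 'temp' → type bool


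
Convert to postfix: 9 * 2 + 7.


Left to right (same or higher precedence on left)
Postfix: 9 2 * 7 +


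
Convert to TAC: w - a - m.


Break into single-operator statements:
t1 = w - a
t2 = t1 - m


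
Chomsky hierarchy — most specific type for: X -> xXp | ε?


Single nonterminal LHS, but x^n p^n is not regular
Classification: Type 2 (Context-Free)


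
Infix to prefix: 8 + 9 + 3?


left-to-right (same/higher precedence on left): tree is (+ (+ 8 9) 3)
Prefix: + + 8 9 3


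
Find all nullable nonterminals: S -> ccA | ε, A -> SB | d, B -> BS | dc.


A nonterminal is nullable iff some alternative derives ε (directly, or every symbol in it is nullable)
Nullable: {S}


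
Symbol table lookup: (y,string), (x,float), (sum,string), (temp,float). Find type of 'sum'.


Lookup 'sum' → type string


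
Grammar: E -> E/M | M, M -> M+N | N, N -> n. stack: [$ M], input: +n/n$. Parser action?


shift '+' to continue M -> M+N
Action: shift


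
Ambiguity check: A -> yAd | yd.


balanced y^n…d^n: each string has a unique parse
Unambiguous


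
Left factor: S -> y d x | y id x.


Common prefix: 'y'
Factored: S -> y S', S' -> d x | id x


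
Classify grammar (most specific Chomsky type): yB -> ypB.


LHS has context (more than one symbol) and |LHS| ≤ |RHS|
Classification: Type 1 (Context-Sensitive)


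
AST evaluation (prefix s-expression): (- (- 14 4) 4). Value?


Evaluate inner: (- 14 4) = 10
Evaluate root: (- 10 4) = 6
Result: 6


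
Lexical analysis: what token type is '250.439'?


Pattern: digits with a decimal point
Type: FLOAT_LITERAL


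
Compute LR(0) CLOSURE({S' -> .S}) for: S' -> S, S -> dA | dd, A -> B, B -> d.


Start: S' -> .S
For each item with dot before a nonterminal B, add B -> .γ for every B-production
Closure: [S' -> .S, S -> .dA, S -> .dd]


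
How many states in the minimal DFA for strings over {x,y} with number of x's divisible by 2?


Track (count of x) mod 2: states 0..1, accept at 0
Minimal DFA: 2 states


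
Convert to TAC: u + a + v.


Break into single-operator statements:
t1 = u + a
t2 = t1 + v


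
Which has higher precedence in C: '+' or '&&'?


'+' is additive (level 9); '&&' is logical AND (level 2)
Higher level binds tighter
'+' has higher precedence than '&&'


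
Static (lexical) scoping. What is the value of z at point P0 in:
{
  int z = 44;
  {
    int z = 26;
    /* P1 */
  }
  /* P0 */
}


z declared in the same block as P0
z = 44


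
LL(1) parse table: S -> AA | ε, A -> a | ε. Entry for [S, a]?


For [S, a]: 'a' ∈ FIRST(AA)
Entry: S -> AA


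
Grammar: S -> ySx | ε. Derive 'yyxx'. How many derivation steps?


Derivation: S => ySx => yySxx => yyxx
Steps: 3


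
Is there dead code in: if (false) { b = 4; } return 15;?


condition is constant false, so the whole block is unreachable
Dead: 'if (false) { b = 4; }'


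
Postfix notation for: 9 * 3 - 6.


Left to right (same or higher precedence on left)
Postfix: 9 3 * 6 -


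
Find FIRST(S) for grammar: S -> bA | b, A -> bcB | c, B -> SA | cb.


Per alternative of S: FIRST(bA) = {b}; FIRST(b) = {b}
FIRST(S) = {b}


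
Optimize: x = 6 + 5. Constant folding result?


6 + 5 = 11 at compile time
Optimized: x = 11


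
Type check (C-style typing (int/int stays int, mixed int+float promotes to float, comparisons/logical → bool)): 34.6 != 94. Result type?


Operand types: float != int
Rule: comparison yields bool
Result type: bool


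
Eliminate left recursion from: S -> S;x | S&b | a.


Left-recursive alternatives: S;x, S&b; non-recursive: a
Introduce S': S -> aS', S' -> ;xS' | &bS' | ε


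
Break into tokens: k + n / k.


Scan left to right, longest-match per lexeme
Tokens: ID(k), OP(+), ID(n), OP(/), ID(k)


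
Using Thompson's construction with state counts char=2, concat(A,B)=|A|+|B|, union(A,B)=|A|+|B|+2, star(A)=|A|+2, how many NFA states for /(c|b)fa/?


Syntax tree has 4 char leaf(s), 1 union(s), 0 star(s)
chars contribute 4×2 = 8; each union adds +2; each star adds +2
Total: 8 + 2 + 0 = 10 states


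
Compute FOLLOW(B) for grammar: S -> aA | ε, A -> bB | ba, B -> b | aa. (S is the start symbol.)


$ ∈ FOLLOW(S). For each A -> αBβ: add FIRST(β)\{ε} to FOLLOW(B); if β nullable, add FOLLOW(A).
FOLLOW(B) = {$}


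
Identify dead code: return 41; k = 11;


statement follows a return and is unreachable
Dead: 'k = 11'


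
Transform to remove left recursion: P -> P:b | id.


Left-recursive alternatives: P:b; non-recursive: id
Introduce P': P -> idP', P' -> :bP' | ε


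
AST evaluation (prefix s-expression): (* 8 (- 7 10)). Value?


Evaluate inner: (- 7 10) = -3
Evaluate root: (* 8 -3) = -24
Result: -24


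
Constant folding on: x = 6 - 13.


6 - 13 = -7 at compile time
Optimized: x = -7


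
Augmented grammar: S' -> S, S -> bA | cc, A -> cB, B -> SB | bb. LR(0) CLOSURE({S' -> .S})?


Start: S' -> .S
For each item with dot before a nonterminal B, add B -> .γ for every B-production
Closure: [S' -> .S, S -> .bA, S -> .cc]


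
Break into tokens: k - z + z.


Scan left to right, longest-match per lexeme
Tokens: ID(k), OP(-), ID(z), OP(+), ID(z)


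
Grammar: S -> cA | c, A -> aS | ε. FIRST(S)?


Per alternative of S: FIRST(cA) = {c}; FIRST(c) = {c}
FIRST(S) = {c}


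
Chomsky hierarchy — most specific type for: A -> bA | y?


Right-linear: every RHS is a terminal or a terminal followed by one nonterminal
Classification: Type 3 (Regular)


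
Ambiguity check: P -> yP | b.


right-linear, alternatives start with distinct terminals 'y' vs 'b': unique leftmost derivation
Unambiguous


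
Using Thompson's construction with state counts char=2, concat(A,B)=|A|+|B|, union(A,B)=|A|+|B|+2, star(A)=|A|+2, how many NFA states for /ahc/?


Syntax tree has 3 char leaf(s), 0 union(s), 0 star(s)
chars contribute 3×2 = 6; each union adds +2; each star adds +2
Total: 6 + 0 + 0 = 6 states


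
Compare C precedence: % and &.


'%' is multiplicative (level 10); '&' is bitwise AND (level 5)
Higher level binds tighter
'%' has higher precedence than '&'


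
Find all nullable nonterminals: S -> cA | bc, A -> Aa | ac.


A nonterminal is nullable iff some alternative derives ε (directly, or every symbol in it is nullable)
Nullable: {}


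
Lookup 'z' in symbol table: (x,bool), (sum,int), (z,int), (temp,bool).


Lookup 'z' → type int


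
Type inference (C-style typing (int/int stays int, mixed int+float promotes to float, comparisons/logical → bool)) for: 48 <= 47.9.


Operand types: int <= float
Rule: comparison yields bool
Result type: bool


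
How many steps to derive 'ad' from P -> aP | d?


Derivation: P => aP => ad
Steps: 2


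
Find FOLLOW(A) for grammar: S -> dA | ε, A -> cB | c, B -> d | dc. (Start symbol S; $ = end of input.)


$ ∈ FOLLOW(S). For each A -> αBβ: add FIRST(β)\{ε} to FOLLOW(B); if β nullable, add FOLLOW(A).
FOLLOW(A) = {$}


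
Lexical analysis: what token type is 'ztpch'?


Pattern: letter/underscore followed by alphanumerics, not a keyword
Type: IDENTIFIER


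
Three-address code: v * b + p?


Break into single-operator statements:
t1 = v * b
t2 = t1 + p


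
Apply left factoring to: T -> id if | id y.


Common prefix: 'id'
Factored: T -> id T', T' -> if | y


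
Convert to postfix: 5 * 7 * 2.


Left to right (same or higher precedence on left)
Postfix: 5 7 * 2 *


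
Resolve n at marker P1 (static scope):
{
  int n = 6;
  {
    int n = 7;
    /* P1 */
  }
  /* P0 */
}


n declared in the same block as P1
n = 7


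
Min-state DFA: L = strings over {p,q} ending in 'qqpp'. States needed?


Track the longest suffix of input matching a prefix of 'qqpp': 5 classes (prefixes of length 0..4)
Minimal DFA: 5 states


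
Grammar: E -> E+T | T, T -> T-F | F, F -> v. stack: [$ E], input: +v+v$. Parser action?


shift '+' to continue E -> E+T
Action: shift


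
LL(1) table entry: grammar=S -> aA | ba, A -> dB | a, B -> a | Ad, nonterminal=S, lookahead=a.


For [S, a]: 'a' ∈ FIRST(aA)
Entry: S -> aA


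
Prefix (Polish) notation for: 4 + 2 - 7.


left-to-right (same/higher precedence on left): tree is (- (+ 4 2) 7)
Prefix: - + 4 2 7


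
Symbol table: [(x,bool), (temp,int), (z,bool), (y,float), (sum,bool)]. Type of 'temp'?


Lookup 'temp' → type int


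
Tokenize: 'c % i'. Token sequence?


Scan left to right, longest-match per lexeme
Tokens: ID(c), OP(%), ID(i)


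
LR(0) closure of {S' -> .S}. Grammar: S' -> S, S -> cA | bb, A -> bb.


Start: S' -> .S
For each item with dot before a nonterminal B, add B -> .γ for every B-production
Closure: [S' -> .S, S -> .cA, S -> .bb]


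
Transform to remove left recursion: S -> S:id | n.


Left-recursive alternatives: S:id; non-recursive: n
Introduce S': S -> nS', S' -> :idS' | ε


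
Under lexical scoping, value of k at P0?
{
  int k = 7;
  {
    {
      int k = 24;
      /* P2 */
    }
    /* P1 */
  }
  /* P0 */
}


k declared in the same block as P0
k = 7


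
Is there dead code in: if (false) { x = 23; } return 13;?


condition is constant false, so the whole block is unreachable
Dead: 'if (false) { x = 23; }'


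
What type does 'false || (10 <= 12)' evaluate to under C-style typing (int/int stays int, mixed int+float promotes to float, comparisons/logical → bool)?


Operand types: bool || bool
Rule: logical operators take bool operands and yield bool
Result type: bool


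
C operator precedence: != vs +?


'+' is additive (level 9); '!=' is equality (level 6)
Higher level binds tighter
'+' has higher precedence than '!='


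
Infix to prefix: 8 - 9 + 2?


left-to-right (same/higher precedence on left): tree is (+ (- 8 9) 2)
Prefix: + - 8 9 2


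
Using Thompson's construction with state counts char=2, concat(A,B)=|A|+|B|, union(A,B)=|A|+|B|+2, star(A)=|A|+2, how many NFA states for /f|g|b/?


Syntax tree has 3 char leaf(s), 2 union(s), 0 star(s)
chars contribute 3×2 = 6; each union adds +2; each star adds +2
Total: 6 + 4 + 0 = 10 states


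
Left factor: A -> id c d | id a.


Common prefix: 'id'
Factored: A -> id A', A' -> c d | a


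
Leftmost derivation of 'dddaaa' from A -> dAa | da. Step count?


Derivation: A => dAa => ddAaa => dddaaa
Steps: 3


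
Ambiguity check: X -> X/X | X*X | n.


'n/n*n' has two parse trees (no precedence encoded between / and *)
Ambiguous


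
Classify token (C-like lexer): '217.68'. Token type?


Pattern: digits with a decimal point
Type: FLOAT_LITERAL


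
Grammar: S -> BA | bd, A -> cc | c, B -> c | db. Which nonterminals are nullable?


A nonterminal is nullable iff some alternative derives ε (directly, or every symbol in it is nullable)
Nullable: {}


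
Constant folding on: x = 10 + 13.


10 + 13 = 23 at compile time
Optimized: x = 23


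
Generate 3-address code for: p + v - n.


Break into single-operator statements:
t1 = p + v
t2 = t1 - n


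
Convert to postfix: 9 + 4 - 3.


Left to right (same or higher precedence on left)
Postfix: 9 4 + 3 -


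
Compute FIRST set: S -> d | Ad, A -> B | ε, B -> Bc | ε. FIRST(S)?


Per alternative of S: FIRST(d) = {d}; FIRST(Ad) = {c, d}
FIRST(S) = {c, d}


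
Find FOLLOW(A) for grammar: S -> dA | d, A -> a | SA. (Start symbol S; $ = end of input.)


$ ∈ FOLLOW(S). For each A -> αBβ: add FIRST(β)\{ε} to FOLLOW(B); if β nullable, add FOLLOW(A).
FOLLOW(A) = {$, a, d}


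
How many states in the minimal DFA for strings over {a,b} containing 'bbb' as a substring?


KMP-style automaton: 3 progress states + 1 absorbing accept = 4
Minimal DFA: 4 states


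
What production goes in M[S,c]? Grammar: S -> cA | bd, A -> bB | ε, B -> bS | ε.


For [S, c]: 'c' ∈ FIRST(cA)
Entry: S -> cA


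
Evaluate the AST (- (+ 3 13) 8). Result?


Evaluate inner: (+ 3 13) = 16
Evaluate root: (- 16 8) = 8
Result: 8


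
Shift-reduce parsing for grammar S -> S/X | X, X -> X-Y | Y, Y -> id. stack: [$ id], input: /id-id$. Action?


'id' on top is the handle for Y -> id
Action: reduce (Y -> id)


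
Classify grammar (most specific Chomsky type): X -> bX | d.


Right-linear: every RHS is a terminal or a terminal followed by one nonterminal
Classification: Type 3 (Regular)


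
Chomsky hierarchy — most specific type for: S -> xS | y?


Right-linear: every RHS is a terminal or a terminal followed by one nonterminal
Classification: Type 3 (Regular)


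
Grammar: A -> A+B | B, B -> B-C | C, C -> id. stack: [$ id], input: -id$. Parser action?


'id' on top is the handle for C -> id
Action: reduce (C -> id)


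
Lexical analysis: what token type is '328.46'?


Pattern: digits with a decimal point
Type: FLOAT_LITERAL


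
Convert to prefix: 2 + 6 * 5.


'*' binds tighter: tree is (+ 2 (* 6 5))
Prefix: + 2 * 6 5


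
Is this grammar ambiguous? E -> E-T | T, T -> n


precedence layered via separate nonterminal T: deterministic
Unambiguous


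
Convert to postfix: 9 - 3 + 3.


Left to right (same or higher precedence on left)
Postfix: 9 3 - 3 +


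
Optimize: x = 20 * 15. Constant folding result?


20 * 15 = 300 at compile time
Optimized: x = 300


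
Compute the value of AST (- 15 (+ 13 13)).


Evaluate inner: (+ 13 13) = 26
Evaluate root: (- 15 26) = -11
Result: -11


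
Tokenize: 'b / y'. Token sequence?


Scan left to right, longest-match per lexeme
Tokens: ID(b), OP(/), ID(y)


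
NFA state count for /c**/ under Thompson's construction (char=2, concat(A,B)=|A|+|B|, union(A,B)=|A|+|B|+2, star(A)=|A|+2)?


Syntax tree has 1 char leaf(s), 0 union(s), 2 star(s)
chars contribute 1×2 = 2; each union adds +2; each star adds +2
Total: 2 + 0 + 4 = 6 states


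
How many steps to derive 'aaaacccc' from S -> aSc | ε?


Derivation: S => aSc => aaScc => aaaSccc => aaaaScccc => aaaacccc
Steps: 5


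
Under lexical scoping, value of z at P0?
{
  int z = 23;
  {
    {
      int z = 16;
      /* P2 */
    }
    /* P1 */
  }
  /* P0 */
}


z declared in the same block as P0
z = 23


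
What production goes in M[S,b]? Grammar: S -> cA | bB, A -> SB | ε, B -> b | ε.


For [S, b]: 'b' ∈ FIRST(bB)
Entry: S -> bB


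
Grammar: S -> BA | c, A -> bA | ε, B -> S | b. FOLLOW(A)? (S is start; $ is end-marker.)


$ ∈ FOLLOW(S). For each A -> αBβ: add FIRST(β)\{ε} to FOLLOW(B); if β nullable, add FOLLOW(A).
FOLLOW(A) = {$, b}


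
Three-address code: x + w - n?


Break into single-operator statements:
t1 = x + w
t2 = t1 - n


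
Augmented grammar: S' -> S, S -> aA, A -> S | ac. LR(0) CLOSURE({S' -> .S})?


Start: S' -> .S
For each item with dot before a nonterminal B, add B -> .γ for every B-production
Closure: [S' -> .S, S -> .aA]


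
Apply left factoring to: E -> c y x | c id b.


Common prefix: 'c'
Factored: E -> c E', E' -> y x | id b


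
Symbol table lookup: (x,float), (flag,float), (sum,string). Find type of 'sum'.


Lookup 'sum' → type string


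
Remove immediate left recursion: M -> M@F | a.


Left-recursive alternatives: M@F; non-recursive: a
Introduce M': M -> aM', M' -> @FM' | ε


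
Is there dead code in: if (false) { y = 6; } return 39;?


condition is constant false, so the whole block is unreachable
Dead: 'if (false) { y = 6; }'


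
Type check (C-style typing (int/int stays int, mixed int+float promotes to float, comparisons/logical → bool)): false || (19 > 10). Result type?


Operand types: bool || bool
Rule: logical operators take bool operands and yield bool
Result type: bool


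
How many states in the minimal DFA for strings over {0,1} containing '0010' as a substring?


KMP-style automaton: 4 progress states + 1 absorbing accept = 5
Minimal DFA: 5 states


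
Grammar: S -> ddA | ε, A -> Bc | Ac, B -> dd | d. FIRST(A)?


Per alternative of A: FIRST(Bc) = {d}; FIRST(Ac) = {d}
FIRST(A) = {d}


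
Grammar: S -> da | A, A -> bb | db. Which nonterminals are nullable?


A nonterminal is nullable iff some alternative derives ε (directly, or every symbol in it is nullable)
Nullable: {}


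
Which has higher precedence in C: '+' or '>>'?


'+' is additive (level 9); '>>' is shift (level 8)
Higher level binds tighter
'+' has higher precedence than '>>'


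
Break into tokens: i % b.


Scan left to right, longest-match per lexeme
Tokens: ID(i), OP(%), ID(b)


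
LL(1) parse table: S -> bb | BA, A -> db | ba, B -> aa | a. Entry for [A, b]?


For [A, b]: 'b' ∈ FIRST(ba)
Entry: A -> ba


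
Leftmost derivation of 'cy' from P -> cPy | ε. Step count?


Derivation: P => cPy => cy
Steps: 2


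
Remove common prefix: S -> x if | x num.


Common prefix: 'x'
Factored: S -> x S', S' -> if | num


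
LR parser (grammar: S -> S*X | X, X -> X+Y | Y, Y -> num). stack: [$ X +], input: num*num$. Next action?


no handle; shift 'num'
Action: shift


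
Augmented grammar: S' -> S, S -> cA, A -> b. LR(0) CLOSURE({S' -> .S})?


Start: S' -> .S
For each item with dot before a nonterminal B, add B -> .γ for every B-production
Closure: [S' -> .S, S -> .cA]


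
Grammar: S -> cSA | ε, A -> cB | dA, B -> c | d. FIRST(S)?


Per alternative of S: FIRST(cSA) = {c}; FIRST(ε) = {ε}
FIRST(S) = {c, ε}


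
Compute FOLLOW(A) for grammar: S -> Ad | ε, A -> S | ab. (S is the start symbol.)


$ ∈ FOLLOW(S). For each A -> αBβ: add FIRST(β)\{ε} to FOLLOW(B); if β nullable, add FOLLOW(A).
FOLLOW(A) = {d}


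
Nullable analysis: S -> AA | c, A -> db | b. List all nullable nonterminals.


A nonterminal is nullable iff some alternative derives ε (directly, or every symbol in it is nullable)
Nullable: {}


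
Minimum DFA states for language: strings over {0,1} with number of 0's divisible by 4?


Track (count of 0) mod 4: states 0..3, accept at 0
Minimal DFA: 4 states


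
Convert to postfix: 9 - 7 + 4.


Left to right (same or higher precedence on left)
Postfix: 9 7 - 4 +


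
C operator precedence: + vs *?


'*' is multiplicative (level 10); '+' is additive (level 9)
Higher level binds tighter
'*' has higher precedence than '+'


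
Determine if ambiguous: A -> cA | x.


right-linear, alternatives start with distinct terminals 'c' vs 'x': unique leftmost derivation
Unambiguous


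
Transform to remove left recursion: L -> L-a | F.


Left-recursive alternatives: L-a; non-recursive: F
Introduce L': L -> FL', L' -> -aL' | ε


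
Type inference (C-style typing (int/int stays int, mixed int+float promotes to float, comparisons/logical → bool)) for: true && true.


Operand types: bool && bool
Rule: logical operators take bool operands and yield bool
Result type: bool


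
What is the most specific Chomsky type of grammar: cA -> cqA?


LHS has context (more than one symbol) and |LHS| ≤ |RHS|
Classification: Type 1 (Context-Sensitive)


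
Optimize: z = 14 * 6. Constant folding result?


14 * 6 = 84 at compile time
Optimized: z = 84


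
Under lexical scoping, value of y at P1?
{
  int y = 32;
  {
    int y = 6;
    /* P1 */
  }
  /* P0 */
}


y declared in the same block as P1
y = 6


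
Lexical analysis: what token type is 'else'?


Pattern: reserved word
Type: KEYWORD


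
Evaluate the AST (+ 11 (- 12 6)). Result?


Evaluate inner: (- 12 6) = 6
Evaluate root: (+ 11 6) = 17
Result: 17


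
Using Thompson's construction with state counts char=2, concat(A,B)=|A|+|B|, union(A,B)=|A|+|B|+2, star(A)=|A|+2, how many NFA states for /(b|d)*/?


Syntax tree has 2 char leaf(s), 1 union(s), 1 star(s)
chars contribute 2×2 = 4; each union adds +2; each star adds +2
Total: 4 + 2 + 2 = 8 states


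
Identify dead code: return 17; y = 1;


statement follows a return and is unreachable
Dead: 'y = 1'


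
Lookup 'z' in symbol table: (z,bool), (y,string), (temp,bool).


Lookup 'z' → type bool


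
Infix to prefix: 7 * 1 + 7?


left-to-right (same/higher precedence on left): tree is (+ (* 7 1) 7)
Prefix: + * 7 1 7


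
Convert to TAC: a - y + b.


Break into single-operator statements:
t1 = a - y
t2 = t1 + b


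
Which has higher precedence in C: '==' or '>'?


'>' is relational (level 7); '==' is equality (level 6)
Higher level binds tighter
'>' has higher precedence than '=='


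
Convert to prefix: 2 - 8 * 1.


'*' binds tighter: tree is (- 2 (* 8 1))
Prefix: - 2 * 8 1


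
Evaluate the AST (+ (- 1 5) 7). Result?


Evaluate inner: (- 1 5) = -4
Evaluate root: (+ -4 7) = 3
Result: 3


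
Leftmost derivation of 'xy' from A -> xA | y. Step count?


Derivation: A => xA => xy
Steps: 2


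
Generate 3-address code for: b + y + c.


Break into single-operator statements:
t1 = b + y
t2 = t1 + c


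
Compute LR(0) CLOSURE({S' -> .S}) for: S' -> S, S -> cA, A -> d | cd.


Start: S' -> .S
For each item with dot before a nonterminal B, add B -> .γ for every B-production
Closure: [S' -> .S, S -> .cA]


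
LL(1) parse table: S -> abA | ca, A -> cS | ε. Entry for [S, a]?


For [S, a]: 'a' ∈ FIRST(abA)
Entry: S -> abA


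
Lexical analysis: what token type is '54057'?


Pattern: digits only
Type: INTEGER_LITERAL


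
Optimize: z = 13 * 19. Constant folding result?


13 * 19 = 247 at compile time
Optimized: z = 247


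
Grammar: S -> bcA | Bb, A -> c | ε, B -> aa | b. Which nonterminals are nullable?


A nonterminal is nullable iff some alternative derives ε (directly, or every symbol in it is nullable)
Nullable: {A}


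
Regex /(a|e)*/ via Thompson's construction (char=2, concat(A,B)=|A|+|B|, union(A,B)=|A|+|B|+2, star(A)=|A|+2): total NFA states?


Syntax tree has 2 char leaf(s), 1 union(s), 1 star(s)
chars contribute 2×2 = 4; each union adds +2; each star adds +2
Total: 4 + 2 + 2 = 8 states


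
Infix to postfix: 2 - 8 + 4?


Left to right (same or higher precedence on left)
Postfix: 2 8 - 4 +


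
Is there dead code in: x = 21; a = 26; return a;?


x is assigned but never read
Dead: 'x = 21'


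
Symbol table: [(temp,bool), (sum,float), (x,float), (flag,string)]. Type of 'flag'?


Lookup 'flag' → type string


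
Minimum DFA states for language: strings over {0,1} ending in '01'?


Track the longest suffix of input matching a prefix of '01': 3 classes (prefixes of length 0..2)
Minimal DFA: 3 states
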